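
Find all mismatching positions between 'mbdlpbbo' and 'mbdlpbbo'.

Differing positions: none. Hamming distance = 0.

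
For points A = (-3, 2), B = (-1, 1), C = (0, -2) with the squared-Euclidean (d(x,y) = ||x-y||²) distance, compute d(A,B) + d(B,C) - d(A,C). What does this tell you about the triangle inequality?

d(A,B) = 2² + 1² = 5, d(B,C) = 1² + 3² = 10, d(A,C) = 3² + 4² = 25.
d(A,B) + d(B,C) - d(A,C) = 5 + 10 - 25 = 15 - 25 = -10. This is < 0, so the triangle inequality FAILS for these points (squared-Euclidean is not a metric).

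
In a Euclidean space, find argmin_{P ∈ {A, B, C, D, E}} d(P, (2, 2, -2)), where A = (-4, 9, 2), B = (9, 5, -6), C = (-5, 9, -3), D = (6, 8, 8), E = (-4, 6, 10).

Distances: d(A) ≈ 10.0499, d(B) ≈ 8.6023, d(C) ≈ 9.9499, d(D) ≈ 12.3288, d(E) = 14. Nearest: B = (9, 5, -6) with distance 8.6023.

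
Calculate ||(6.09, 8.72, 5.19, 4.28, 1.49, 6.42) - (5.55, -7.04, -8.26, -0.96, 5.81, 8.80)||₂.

√(Σ(x_i - y_i)²) = √((6.09 - 5.55)² + (8.72 - (-7.04))² + (5.19 - (-8.26))² + (4.28 - (-0.96))² + (1.49 - 5.81)² + (6.42 - 8.8)²)
= √(0.54² + 15.76² + 13.45² + 5.24² + (-4.32)² + (-2.38)²) = √(0.2916 + 248.3776 + 180.9025 + 27.4576 + 18.6624 + 5.6644) = √481.3561 ≈ 21.9398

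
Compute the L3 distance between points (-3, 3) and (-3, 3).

(Σ|x_i - y_i|^3)^(1/3) = (|-3 - (-3)|^3 + |3 - 3|^3)^(1/3)
= (0^3 + 0^3)^(1/3) = (0 + 0)^(1/3) = (0)^(1/3) = 0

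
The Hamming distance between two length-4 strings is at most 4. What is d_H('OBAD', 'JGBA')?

Differing positions: 1, 2, 3, 4. Hamming distance = 4. The maximum possible Hamming distance for length-4 strings is 4, so d_H/4 = 4/4 = 1.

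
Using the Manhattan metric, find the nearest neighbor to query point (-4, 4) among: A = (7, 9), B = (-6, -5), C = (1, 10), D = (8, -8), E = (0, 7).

Distances: d(A) = 16, d(B) = 11, d(C) = 11, d(D) = 24, d(E) = 7. Nearest: E = (0, 7) with distance 7.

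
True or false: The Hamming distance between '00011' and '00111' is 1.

Differing positions: 3. Hamming distance = 1, so the claim is true.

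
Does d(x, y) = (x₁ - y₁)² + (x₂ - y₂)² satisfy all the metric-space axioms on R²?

No. The squared Euclidean distance fails the triangle inequality. Counterexample: x = (0, 0), y = (4, 3), z = (8, 6). d(x,z) = 8² + 6² = 100, but d(x,y) + d(y,z) = (4² + 3²) + (4² + 3²) = 25 + 25 = 50. Since 100 > 50, the triangle inequality is violated. (Note: √d, the ordinary Euclidean distance, IS a metric.)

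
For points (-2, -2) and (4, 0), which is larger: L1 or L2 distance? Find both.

L1 = |-2 - 4| + |-2 - 0| = 6 + 2 = 8
L2 = √(6² + 2²) = √40 ≈ 6.3246
L1 ≥ L2 always (equality iff movement is along one axis); L1 > L2 here.
Ratio L1/L2 = 8/√40 ≈ 1.2649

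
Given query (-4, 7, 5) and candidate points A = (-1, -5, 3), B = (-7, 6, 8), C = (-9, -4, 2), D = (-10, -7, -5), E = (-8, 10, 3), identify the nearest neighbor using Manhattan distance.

Distances: d(A) = 17, d(B) = 7, d(C) = 19, d(D) = 30, d(E) = 9. Nearest: B = (-7, 6, 8) with distance 7.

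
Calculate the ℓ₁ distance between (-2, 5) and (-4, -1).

Σ|x_i - y_i| = |-2 - (-4)| + |5 - (-1)| = 2 + 6 = 8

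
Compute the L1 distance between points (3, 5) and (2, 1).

Σ|x_i - y_i| = |3 - 2| + |5 - 1| = 1 + 4 = 5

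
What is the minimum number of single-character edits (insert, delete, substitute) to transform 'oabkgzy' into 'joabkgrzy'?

Let D[i][j] be the edit distance between the first i characters of 'oabkgzy' and the first j characters of 'joabkgrzy', with D[i][0] = i, D[0][j] = j, and D[i][j] = D[i-1][j-1] if the characters match, else 1 + min(D[i-1][j], D[i][j-1], D[i-1][j-1]). Filling the table (rows: prefixes of 'oabkgzy', columns: prefixes of 'joabkgrzy'):
     ε  j  o  a  b  k  g  r  z  y
  ε  0  1  2  3  4  5  6  7  8  9
  o  1  1  1  2  3  4  5  6  7  8
  a  2  2  2  1  2  3  4  5  6  7
  b  3  3  3  2  1  2  3  4  5  6
  k  4  4  4  3  2  1  2  3  4  5
  g  5  5  5  4  3  2  1  2  3  4
  z  6  6  6  5  4  3  2  2  2  3
  y  7  7  7  6  5  4  3  3  3  2
The bottom-right entry gives D[7][9] = 2, so no sequence of fewer than 2 edits works. Backtracking through the table gives one optimal edit sequence (2 edits):
  oabkgzy → joabkgzy (ins j @1)
  joabkgzy → joabkgrzy (ins r @7)
Edit distance = 2.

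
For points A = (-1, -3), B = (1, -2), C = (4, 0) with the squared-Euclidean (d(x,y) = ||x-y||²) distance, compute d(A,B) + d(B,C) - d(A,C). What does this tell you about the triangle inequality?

d(A,B) = 2² + 1² = 5, d(B,C) = 3² + 2² = 13, d(A,C) = 5² + 3² = 34.
d(A,B) + d(B,C) - d(A,C) = 5 + 13 - 34 = 18 - 34 = -16. This is < 0, so the triangle inequality FAILS for these points (squared-Euclidean is not a metric).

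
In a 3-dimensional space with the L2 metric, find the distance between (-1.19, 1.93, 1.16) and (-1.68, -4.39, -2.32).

(Σ|x_i - y_i|^2)^(1/2) = (|-1.19 - (-1.68)|^2 + |1.93 - (-4.39)|^2 + |1.16 - (-2.32)|^2)^(1/2)
= (0.49^2 + 6.32^2 + 3.48^2)^(1/2) = (0.2401 + 39.9424 + 12.1104)^(1/2) = (52.2929)^(1/2) ≈ 7.2314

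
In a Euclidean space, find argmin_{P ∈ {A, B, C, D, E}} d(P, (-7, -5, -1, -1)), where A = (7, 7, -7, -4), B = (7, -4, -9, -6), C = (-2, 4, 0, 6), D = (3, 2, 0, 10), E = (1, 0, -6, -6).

Distances: d(A) ≈ 19.6214, d(B) ≈ 16.9115, d(C) ≈ 12.49, d(D) ≈ 16.4621, d(E) ≈ 11.7898. Nearest: E = (1, 0, -6, -6) with distance 11.7898.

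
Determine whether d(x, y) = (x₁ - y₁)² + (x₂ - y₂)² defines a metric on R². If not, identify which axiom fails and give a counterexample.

No. The squared Euclidean distance fails the triangle inequality. Counterexample: x = (0, 0), y = (1, 2), z = (2, 4). d(x,z) = 2² + 4² = 20, but d(x,y) + d(y,z) = (1² + 2²) + (1² + 2²) = 5 + 5 = 10. Since 20 > 10, the triangle inequality is violated. (Note: √d, the ordinary Euclidean distance, IS a metric.)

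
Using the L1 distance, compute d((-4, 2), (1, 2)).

Σ|x_i - y_i| = |-4 - 1| + |2 - 2| = 5 + 0 = 5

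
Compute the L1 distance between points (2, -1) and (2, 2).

Σ|x_i - y_i| = |2 - 2| + |-1 - 2| = 0 + 3 = 3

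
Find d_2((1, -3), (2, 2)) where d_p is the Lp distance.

(Σ|x_i - y_i|^2)^(1/2) = (|1 - 2|^2 + |-3 - 2|^2)^(1/2)
= (1^2 + 5^2)^(1/2) = (1 + 25)^(1/2) = (26)^(1/2) ≈ 5.099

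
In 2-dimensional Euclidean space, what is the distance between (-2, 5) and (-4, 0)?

√(Σ(x_i - y_i)²) = √((-2 - (-4))² + (5 - 0)²)
= √(2² + 5²) = √(4 + 25) = √29 ≈ 5.3852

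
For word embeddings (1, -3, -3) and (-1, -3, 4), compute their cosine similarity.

With u = (1, -3, -3), v = (-1, -3, 4):
u·v = 1·(-1) + (-3)·(-3) + (-3)·4 = (-1) + 9 + (-12) = -4.
|u| = √(1² + (-3)² + (-3)²) = √19, |v| = √((-1)² + (-3)² + 4²) = √26, so |u||v| = √(19·26) = √494.
cos θ = (u·v)/(|u||v|) = -4/√494 ≈ -0.18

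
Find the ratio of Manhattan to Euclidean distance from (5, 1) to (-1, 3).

L1 = |5 - (-1)| + |1 - 3| = 6 + 2 = 8
L2 = √(6² + 2²) = √40 ≈ 6.3246
L1 ≥ L2 always (equality iff movement is along one axis); L1 > L2 here.
Ratio L1/L2 = 8/√40 ≈ 1.2649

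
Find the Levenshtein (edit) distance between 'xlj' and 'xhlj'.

Let D[i][j] be the edit distance between the first i characters of 'xlj' and the first j characters of 'xhlj', with D[i][0] = i, D[0][j] = j, and D[i][j] = D[i-1][j-1] if the characters match, else 1 + min(D[i-1][j], D[i][j-1], D[i-1][j-1]). Filling the table (rows: prefixes of 'xlj', columns: prefixes of 'xhlj'):
     ε  x  h  l  j
  ε  0  1  2  3  4
  x  1  0  1  2  3
  l  2  1  1  1  2
  j  3  2  2  2  1
The bottom-right entry gives D[3][4] = 1, so no sequence of fewer than 1 edit works. Backtracking through the table gives one optimal edit sequence (1 edit):
  xlj → xhlj (ins h @2)
Edit distance = 1.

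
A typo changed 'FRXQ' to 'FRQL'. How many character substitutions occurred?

Differing positions: 3, 4. Hamming distance = 2.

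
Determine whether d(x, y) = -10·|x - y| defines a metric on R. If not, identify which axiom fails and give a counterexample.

No. With c = -10 < 0, d fails non-negativity: d(5, 14) = -10·|5 - 14| = -10·9 = -90 < 0.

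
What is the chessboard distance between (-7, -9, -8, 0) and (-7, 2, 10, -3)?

max(|x_i - y_i|) = max(|-7 - (-7)|, |-9 - 2|, |-8 - 10|, |0 - (-3)|) = max(0, 11, 18, 3) = 18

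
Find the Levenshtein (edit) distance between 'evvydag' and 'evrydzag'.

Let D[i][j] be the edit distance between the first i characters of 'evvydag' and the first j characters of 'evrydzag', with D[i][0] = i, D[0][j] = j, and D[i][j] = D[i-1][j-1] if the characters match, else 1 + min(D[i-1][j], D[i][j-1], D[i-1][j-1]). Filling the table (rows: prefixes of 'evvydag', columns: prefixes of 'evrydzag'):
     ε  e  v  r  y  d  z  a  g
  ε  0  1  2  3  4  5  6  7  8
  e  1  0  1  2  3  4  5  6  7
  v  2  1  0  1  2  3  4  5  6
  v  3  2  1  1  2  3  4  5  6
  y  4  3  2  2  1  2  3  4  5
  d  5  4  3  3  2  1  2  3  4
  a  6  5  4  4  3  2  2  2  3
  g  7  6  5  5  4  3  3  3  2
The bottom-right entry gives D[7][8] = 2, so no sequence of fewer than 2 edits works. Backtracking through the table gives one optimal edit sequence (2 edits):
  evvydag → evrydag (sub v→r @3)
  evrydag → evrydzag (ins z @6)
Edit distance = 2.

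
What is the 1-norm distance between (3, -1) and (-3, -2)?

Σ|x_i - y_i| = |3 - (-3)| + |-1 - (-2)| = 6 + 1 = 7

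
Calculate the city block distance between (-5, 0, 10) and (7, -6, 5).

Σ|x_i - y_i| = |-5 - 7| + |0 - (-6)| + |10 - 5| = 12 + 6 + 5 = 23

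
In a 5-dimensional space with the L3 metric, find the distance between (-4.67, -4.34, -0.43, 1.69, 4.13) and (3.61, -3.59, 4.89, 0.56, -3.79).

(Σ|x_i - y_i|^3)^(1/3) = (|-4.67 - 3.61|^3 + |-4.34 - (-3.59)|^3 + |-0.43 - 4.89|^3 + |1.69 - 0.56|^3 + |4.13 - (-3.79)|^3)^(1/3)
= (8.28^3 + 0.75^3 + 5.32^3 + 1.13^3 + 7.92^3)^(1/3) ≈ (567.6636 + 0.4219 + 150.5688 + 1.4429 + 496.7931)^(1/3) = (1216.8903)^(1/3) ≈ 10.6762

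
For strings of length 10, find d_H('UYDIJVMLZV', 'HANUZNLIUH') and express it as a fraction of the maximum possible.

Differing positions: 1, 2, 3, 4, 5, 6, 7, 8, 9, 10. Hamming distance = 10. The maximum possible Hamming distance for length-10 strings is 10, so d_H/10 = 10/10 = 1.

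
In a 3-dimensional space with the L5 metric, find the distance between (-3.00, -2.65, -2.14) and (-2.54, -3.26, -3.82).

(Σ|x_i - y_i|^5)^(1/5) = (|-3 - (-2.54)|^5 + |-2.65 - (-3.26)|^5 + |-2.14 - (-3.82)|^5)^(1/5)
= (0.46^5 + 0.61^5 + 1.68^5)^(1/5) ≈ (0.0206 + 0.0845 + 13.3828)^(1/5) = (13.4879)^(1/5) ≈ 1.6826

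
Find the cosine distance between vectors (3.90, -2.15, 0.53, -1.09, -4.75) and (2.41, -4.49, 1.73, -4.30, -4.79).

With u = (3.90, -2.15, 0.53, -1.09, -4.75), v = (2.41, -4.49, 1.73, -4.30, -4.79):
u·v = 3.9·2.41 + (-2.15)·(-4.49) + 0.53·1.73 + (-1.09)·(-4.3) + (-4.75)·(-4.79) = 9.399 + 9.6535 + 0.9169 + 4.687 + 22.7525 = 47.4089.
|u| = √(3.9² + (-2.15)² + 0.53² + (-1.09)² + (-4.75)²) = √(15.21 + 4.6225 + 0.2809 + 1.1881 + 22.5625) = √43.864, |v| = √(2.41² + (-4.49)² + 1.73² + (-4.3)² + (-4.79)²) = √(5.8081 + 20.1601 + 2.9929 + 18.49 + 22.9441) = √70.3952.
cos θ = (u·v)/(|u||v|) = 47.4089/(√43.864·√70.3952) ≈ 0.8532
Cosine distance = 1 - cos θ ≈ 1 - 0.8532 = 0.1468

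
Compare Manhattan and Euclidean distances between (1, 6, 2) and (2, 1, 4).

L1 = |1 - 2| + |6 - 1| + |2 - 4| = 1 + 5 + 2 = 8
L2 = √(1² + 5² + 2²) = √30 ≈ 5.4772
L1 ≥ L2 always (equality iff movement is along one axis); L1 > L2 here.
Ratio L1/L2 = 8/√30 ≈ 1.4606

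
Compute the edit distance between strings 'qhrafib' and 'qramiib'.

Let D[i][j] be the edit distance between the first i characters of 'qhrafib' and the first j characters of 'qramiib', with D[i][0] = i, D[0][j] = j, and D[i][j] = D[i-1][j-1] if the characters match, else 1 + min(D[i-1][j], D[i][j-1], D[i-1][j-1]). Filling the table (rows: prefixes of 'qhrafib', columns: prefixes of 'qramiib'):
     ε  q  r  a  m  i  i  b
  ε  0  1  2  3  4  5  6  7
  q  1  0  1  2  3  4  5  6
  h  2  1  1  2  3  4  5  6
  r  3  2  1  2  3  4  5  6
  a  4  3  2  1  2  3  4  5
  f  5  4  3  2  2  3  4  5
  i  6  5  4  3  3  2  3  4
  b  7  6  5  4  4  3  3  3
The bottom-right entry gives D[7][7] = 3, so no sequence of fewer than 3 edits works. Backtracking through the table gives one optimal edit sequence (3 edits):
  qhrafib → qrafib (del h @2)
  qrafib → qramfib (ins m @4)
  qramfib → qramiib (sub f→i @5)
Edit distance = 3.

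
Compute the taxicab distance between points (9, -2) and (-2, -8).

Σ|x_i - y_i| = |9 - (-2)| + |-2 - (-8)| = 11 + 6 = 17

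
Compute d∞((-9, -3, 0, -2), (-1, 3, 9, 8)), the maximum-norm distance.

max(|x_i - y_i|) = max(|-9 - (-1)|, |-3 - 3|, |0 - 9|, |-2 - 8|) = max(8, 6, 9, 10) = 10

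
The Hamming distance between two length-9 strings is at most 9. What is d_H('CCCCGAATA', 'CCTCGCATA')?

Differing positions: 3, 6. Hamming distance = 2. The maximum possible Hamming distance for length-9 strings is 9, so d_H/9 = 2/9 ≈ 0.2222.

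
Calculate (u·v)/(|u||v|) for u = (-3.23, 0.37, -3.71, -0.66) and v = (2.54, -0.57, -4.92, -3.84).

With u = (-3.23, 0.37, -3.71, -0.66), v = (2.54, -0.57, -4.92, -3.84):
u·v = (-3.23)·2.54 + 0.37·(-0.57) + (-3.71)·(-4.92) + (-0.66)·(-3.84) = (-8.2042) + (-0.2109) + 18.2532 + 2.5344 = 12.3725.
|u| = √((-3.23)² + 0.37² + (-3.71)² + (-0.66)²) = √(10.4329 + 0.1369 + 13.7641 + 0.4356) = √24.7695, |v| = √(2.54² + (-0.57)² + (-4.92)² + (-3.84)²) = √(6.4516 + 0.3249 + 24.2064 + 14.7456) = √45.7285.
cos θ = (u·v)/(|u||v|) = 12.3725/(√24.7695·√45.7285) ≈ 0.3676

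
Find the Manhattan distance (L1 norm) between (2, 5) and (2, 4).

Σ|x_i - y_i| = |2 - 2| + |5 - 4| = 0 + 1 = 1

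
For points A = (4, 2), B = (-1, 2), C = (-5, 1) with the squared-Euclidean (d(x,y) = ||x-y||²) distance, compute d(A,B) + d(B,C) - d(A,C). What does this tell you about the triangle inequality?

d(A,B) = 5² + 0² = 25, d(B,C) = 4² + 1² = 17, d(A,C) = 9² + 1² = 82.
d(A,B) + d(B,C) - d(A,C) = 25 + 17 - 82 = 42 - 82 = -40. This is < 0, so the triangle inequality FAILS for these points (squared-Euclidean is not a metric).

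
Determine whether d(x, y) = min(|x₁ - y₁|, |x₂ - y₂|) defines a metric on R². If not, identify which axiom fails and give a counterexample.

No. d fails identity of indiscernibles: take x = (4, 0) and y = (4, 3). Then d(x,y) = min(|4 - 4|, |0 - 3|) = min(0, 3) = 0, yet x ≠ y.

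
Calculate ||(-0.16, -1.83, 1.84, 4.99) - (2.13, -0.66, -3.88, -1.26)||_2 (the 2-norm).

(Σ|x_i - y_i|^2)^(1/2) = (|-0.16 - 2.13|^2 + |-1.83 - (-0.66)|^2 + |1.84 - (-3.88)|^2 + |4.99 - (-1.26)|^2)^(1/2)
= (2.29^2 + 1.17^2 + 5.72^2 + 6.25^2)^(1/2) = (5.2441 + 1.3689 + 32.7184 + 39.0625)^(1/2) = (78.3939)^(1/2) ≈ 8.854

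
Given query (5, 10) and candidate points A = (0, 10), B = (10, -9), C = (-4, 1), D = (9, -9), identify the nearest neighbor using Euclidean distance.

Distances: d(A) = 5, d(B) ≈ 19.6469, d(C) ≈ 12.7279, d(D) ≈ 19.4165. Nearest: A = (0, 10) with distance 5.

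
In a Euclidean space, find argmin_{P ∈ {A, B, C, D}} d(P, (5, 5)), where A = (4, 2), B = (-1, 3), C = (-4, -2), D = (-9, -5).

Distances: d(A) ≈ 3.1623, d(B) ≈ 6.3246, d(C) ≈ 11.4018, d(D) ≈ 17.2047. Nearest: A = (4, 2) with distance 3.1623.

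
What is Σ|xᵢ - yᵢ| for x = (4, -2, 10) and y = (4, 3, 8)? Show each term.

Σ|x_i - y_i| = |4 - 4| + |-2 - 3| + |10 - 8| = 0 + 5 + 2 = 7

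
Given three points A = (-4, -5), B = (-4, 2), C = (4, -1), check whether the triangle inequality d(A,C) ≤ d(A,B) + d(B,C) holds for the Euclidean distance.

d(A,B) = √(0² + 7²) = √49 = 7, d(B,C) = √(8² + 3²) = √73 ≈ 8.544, d(A,C) = √(8² + 4²) = √80 ≈ 8.9443.
d(A,C) ≈ 8.9443 ≤ 7 + 8.544 = 15.544. Triangle inequality is satisfied.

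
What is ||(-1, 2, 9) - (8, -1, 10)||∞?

max(|x_i - y_i|) = max(|-1 - 8|, |2 - (-1)|, |9 - 10|) = max(9, 3, 1) = 9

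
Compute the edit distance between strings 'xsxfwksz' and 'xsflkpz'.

Let D[i][j] be the edit distance between the first i characters of 'xsxfwksz' and the first j characters of 'xsflkpz', with D[i][0] = i, D[0][j] = j, and D[i][j] = D[i-1][j-1] if the characters match, else 1 + min(D[i-1][j], D[i][j-1], D[i-1][j-1]). Filling the table (rows: prefixes of 'xsxfwksz', columns: prefixes of 'xsflkpz'):
     ε  x  s  f  l  k  p  z
  ε  0  1  2  3  4  5  6  7
  x  1  0  1  2  3  4  5  6
  s  2  1  0  1  2  3  4  5
  x  3  2  1  1  2  3  4  5
  f  4  3  2  1  2  3  4  5
  w  5  4  3  2  2  3  4  5
  k  6  5  4  3  3  2  3  4
  s  7  6  5  4  4  3  3  4
  z  8  7  6  5  5  4  4  3
The bottom-right entry gives D[8][7] = 3, so no sequence of fewer than 3 edits works. Backtracking through the table gives one optimal edit sequence (3 edits):
  xsxfwksz → xsfwksz (del x @3)
  xsfwksz → xsflksz (sub w→l @4)
  xsflksz → xsflkpz (sub s→p @6)
Edit distance = 3.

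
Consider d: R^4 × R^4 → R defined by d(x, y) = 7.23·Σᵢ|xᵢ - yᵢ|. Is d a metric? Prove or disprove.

Yes. The L1 (Manhattan) norm induces a metric on R^4, and multiplying a metric by a positive constant 7.23 > 0 preserves all four axioms: non-negativity (7.23·||x-y|| ≥ 0), identity (7.23·||x-y|| = 0 ⟺ ||x-y|| = 0 ⟺ x = y), symmetry (||x-y|| = ||y-x||), and the triangle inequality (7.23·||x-z|| ≤ 7.23·||x-y|| + 7.23·||y-z||). So d is a metric.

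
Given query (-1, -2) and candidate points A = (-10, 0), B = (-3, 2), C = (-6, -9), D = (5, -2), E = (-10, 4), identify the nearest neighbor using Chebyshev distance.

Distances: d(A) = 9, d(B) = 4, d(C) = 7, d(D) = 6, d(E) = 9. Nearest: B = (-3, 2) with distance 4.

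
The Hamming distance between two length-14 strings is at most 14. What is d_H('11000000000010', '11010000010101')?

Differing positions: 4, 10, 12, 13, 14. Hamming distance = 5. The maximum possible Hamming distance for length-14 strings is 14, so d_H/14 = 5/14 ≈ 0.3571.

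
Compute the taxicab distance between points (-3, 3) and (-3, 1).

Σ|x_i - y_i| = |-3 - (-3)| + |3 - 1| = 0 + 2 = 2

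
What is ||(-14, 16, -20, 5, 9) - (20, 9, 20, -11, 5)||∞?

max(|x_i - y_i|) = max(|-14 - 20|, |16 - 9|, |-20 - 20|, |5 - (-11)|, |9 - 5|) = max(34, 7, 40, 16, 4) = 40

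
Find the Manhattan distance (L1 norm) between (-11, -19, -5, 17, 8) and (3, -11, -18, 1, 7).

Σ|x_i - y_i| = |-11 - 3| + |-19 - (-11)| + |-5 - (-18)| + |17 - 1| + |8 - 7| = 14 + 8 + 13 + 16 + 1 = 52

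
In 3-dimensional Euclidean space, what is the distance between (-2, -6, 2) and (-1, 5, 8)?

√(Σ(x_i - y_i)²) = √((-2 - (-1))² + (-6 - 5)² + (2 - 8)²)
= √((-1)² + (-11)² + (-6)²) = √(1 + 121 + 36) = √158 ≈ 12.5698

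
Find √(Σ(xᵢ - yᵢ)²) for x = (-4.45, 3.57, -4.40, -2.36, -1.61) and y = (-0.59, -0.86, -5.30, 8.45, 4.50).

√(Σ(x_i - y_i)²) = √((-4.45 - (-0.59))² + (3.57 - (-0.86))² + (-4.4 - (-5.3))² + (-2.36 - 8.45)² + (-1.61 - 4.5)²)
= √((-3.86)² + 4.43² + 0.9² + (-10.81)² + (-6.11)²) = √(14.8996 + 19.6249 + 0.81 + 116.8561 + 37.3321) = √189.5227 ≈ 13.7667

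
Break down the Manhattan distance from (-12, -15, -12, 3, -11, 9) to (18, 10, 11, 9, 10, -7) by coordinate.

Σ|x_i - y_i| = |-12 - 18| + |-15 - 10| + |-12 - 11| + |3 - 9| + |-11 - 10| + |9 - (-7)| = 30 + 25 + 23 + 6 + 21 + 16 = 121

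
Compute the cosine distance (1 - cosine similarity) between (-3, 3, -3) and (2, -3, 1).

With u = (-3, 3, -3), v = (2, -3, 1):
u·v = (-3)·2 + 3·(-3) + (-3)·1 = (-6) + (-9) + (-3) = -18.
|u| = √((-3)² + 3² + (-3)²) = √27, |v| = √(2² + (-3)² + 1²) = √14, so |u||v| = √(27·14) = √378.
cos θ = (u·v)/(|u||v|) = -18/√378 ≈ -0.9258
Cosine distance = 1 - cos θ ≈ 1 - (-0.9258) = 1.9258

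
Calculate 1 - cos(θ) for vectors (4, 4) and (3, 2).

With u = (4, 4), v = (3, 2):
u·v = 4·3 + 4·2 = 12 + 8 = 20.
|u| = √(4² + 4²) = √32, |v| = √(3² + 2²) = √13, so |u||v| = √(32·13) = √416.
cos θ = (u·v)/(|u||v|) = 20/√416 ≈ 0.9806
Cosine distance = 1 - cos θ ≈ 1 - 0.9806 = 0.0194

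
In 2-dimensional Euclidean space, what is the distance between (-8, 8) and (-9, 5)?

√(Σ(x_i - y_i)²) = √((-8 - (-9))² + (8 - 5)²)
= √(1² + 3²) = √(1 + 9) = √10 ≈ 3.1623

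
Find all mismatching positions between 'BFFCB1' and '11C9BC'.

Differing positions: 1, 2, 3, 4, 6. Hamming distance = 5.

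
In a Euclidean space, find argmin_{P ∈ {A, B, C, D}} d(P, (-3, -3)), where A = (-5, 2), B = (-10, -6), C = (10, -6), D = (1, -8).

Distances: d(A) ≈ 5.3852, d(B) ≈ 7.6158, d(C) ≈ 13.3417, d(D) ≈ 6.4031. Nearest: A = (-5, 2) with distance 5.3852.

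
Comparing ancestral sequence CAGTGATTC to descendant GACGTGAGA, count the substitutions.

Differing positions: 1, 3, 4, 5, 6, 7, 8, 9. Hamming distance = 8.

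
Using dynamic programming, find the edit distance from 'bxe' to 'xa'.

Let D[i][j] be the edit distance between the first i characters of 'bxe' and the first j characters of 'xa', with D[i][0] = i, D[0][j] = j, and D[i][j] = D[i-1][j-1] if the characters match, else 1 + min(D[i-1][j], D[i][j-1], D[i-1][j-1]). Filling the table (rows: prefixes of 'bxe', columns: prefixes of 'xa'):
     ε  x  a
  ε  0  1  2
  b  1  1  2
  x  2  1  2
  e  3  2  2
The bottom-right entry gives D[3][2] = 2, so no sequence of fewer than 2 edits works. Backtracking through the table gives one optimal edit sequence (2 edits):
  bxe → xe (del b @1)
  xe → xa (sub e→a @2)
Edit distance = 2.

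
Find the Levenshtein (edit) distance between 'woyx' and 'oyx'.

Let D[i][j] be the edit distance between the first i characters of 'woyx' and the first j characters of 'oyx', with D[i][0] = i, D[0][j] = j, and D[i][j] = D[i-1][j-1] if the characters match, else 1 + min(D[i-1][j], D[i][j-1], D[i-1][j-1]). Filling the table (rows: prefixes of 'woyx', columns: prefixes of 'oyx'):
     ε  o  y  x
  ε  0  1  2  3
  w  1  1  2  3
  o  2  1  2  3
  y  3  2  1  2
  x  4  3  2  1
The bottom-right entry gives D[4][3] = 1, so no sequence of fewer than 1 edit works. Backtracking through the table gives one optimal edit sequence (1 edit):
  woyx → oyx (del w @1)
Edit distance = 1.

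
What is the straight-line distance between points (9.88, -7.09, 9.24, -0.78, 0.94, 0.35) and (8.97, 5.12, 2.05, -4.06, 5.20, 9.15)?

√(Σ(x_i - y_i)²) = √((9.88 - 8.97)² + (-7.09 - 5.12)² + (9.24 - 2.05)² + (-0.78 - (-4.06))² + (0.94 - 5.2)² + (0.35 - 9.15)²)
= √(0.91² + (-12.21)² + 7.19² + 3.28² + (-4.26)² + (-8.8)²) = √(0.8281 + 149.0841 + 51.6961 + 10.7584 + 18.1476 + 77.44) = √307.9543 ≈ 17.5486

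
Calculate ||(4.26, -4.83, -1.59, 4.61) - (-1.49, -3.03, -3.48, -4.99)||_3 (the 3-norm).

(Σ|x_i - y_i|^3)^(1/3) = (|4.26 - (-1.49)|^3 + |-4.83 - (-3.03)|^3 + |-1.59 - (-3.48)|^3 + |4.61 - (-4.99)|^3)^(1/3)
= (5.75^3 + 1.8^3 + 1.89^3 + 9.6^3)^(1/3) ≈ (190.1094 + 5.832 + 6.7513 + 884.736)^(1/3) = (1087.4287)^(1/3) ≈ 10.2833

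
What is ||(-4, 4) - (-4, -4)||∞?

max(|x_i - y_i|) = max(|-4 - (-4)|, |4 - (-4)|) = max(0, 8) = 8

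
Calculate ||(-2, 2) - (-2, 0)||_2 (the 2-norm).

(Σ|x_i - y_i|^2)^(1/2) = (|-2 - (-2)|^2 + |2 - 0|^2)^(1/2)
= (0^2 + 2^2)^(1/2) = (0 + 4)^(1/2) = (4)^(1/2) = 2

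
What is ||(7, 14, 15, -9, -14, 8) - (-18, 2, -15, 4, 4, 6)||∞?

max(|x_i - y_i|) = max(|7 - (-18)|, |14 - 2|, |15 - (-15)|, |-9 - 4|, |-14 - 4|, |8 - 6|) = max(25, 12, 30, 13, 18, 2) = 30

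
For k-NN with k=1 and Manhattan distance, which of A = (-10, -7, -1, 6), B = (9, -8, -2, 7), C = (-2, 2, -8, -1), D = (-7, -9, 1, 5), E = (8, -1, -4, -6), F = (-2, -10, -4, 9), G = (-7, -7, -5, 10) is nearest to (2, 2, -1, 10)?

Distances: d(A) = 25, d(B) = 21, d(C) = 22, d(D) = 27, d(E) = 28, d(F) = 20, d(G) = 22. Nearest: F = (-2, -10, -4, 9) with distance 20.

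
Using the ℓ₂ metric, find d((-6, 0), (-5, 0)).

√(Σ(x_i - y_i)²) = √((-6 - (-5))² + (0 - 0)²)
= √((-1)² + 0²) = √(1 + 0) = √1 = 1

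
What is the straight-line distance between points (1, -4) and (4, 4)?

√(Σ(x_i - y_i)²) = √((1 - 4)² + (-4 - 4)²)
= √((-3)² + (-8)²) = √(9 + 64) = √73 ≈ 8.544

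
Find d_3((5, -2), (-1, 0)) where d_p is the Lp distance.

(Σ|x_i - y_i|^3)^(1/3) = (|5 - (-1)|^3 + |-2 - 0|^3)^(1/3)
= (6^3 + 2^3)^(1/3) = (216 + 8)^(1/3) = (224)^(1/3) ≈ 6.0732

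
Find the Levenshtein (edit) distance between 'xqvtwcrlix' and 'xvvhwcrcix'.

Let D[i][j] be the edit distance between the first i characters of 'xqvtwcrlix' and the first j characters of 'xvvhwcrcix', with D[i][0] = i, D[0][j] = j, and D[i][j] = D[i-1][j-1] if the characters match, else 1 + min(D[i-1][j], D[i][j-1], D[i-1][j-1]). Filling the table (rows: prefixes of 'xqvtwcrlix', columns: prefixes of 'xvvhwcrcix'):
     ε  x  v  v  h  w  c  r  c  i  x
  ε  0  1  2  3  4  5  6  7  8  9 10
  x  1  0  1  2  3  4  5  6  7  8  9
  q  2  1  1  2  3  4  5  6  7  8  9
  v  3  2  1  1  2  3  4  5  6  7  8
  t  4  3  2  2  2  3  4  5  6  7  8
  w  5  4  3  3  3  2  3  4  5  6  7
  c  6  5  4  4  4  3  2  3  4  5  6
  r  7  6  5  5  5  4  3  2  3  4  5
  l  8  7  6  6  6  5  4  3  3  4  5
  i  9  8  7  7  7  6  5  4  4  3  4
  x 10  9  8  8  8  7  6  5  5  4  3
The bottom-right entry gives D[10][10] = 3, so no sequence of fewer than 3 edits works. Backtracking through the table gives one optimal edit sequence (3 edits):
  xqvtwcrlix → xvvtwcrlix (sub q→v @2)
  xvvtwcrlix → xvvhwcrlix (sub t→h @4)
  xvvhwcrlix → xvvhwcrcix (sub l→c @8)
Edit distance = 3.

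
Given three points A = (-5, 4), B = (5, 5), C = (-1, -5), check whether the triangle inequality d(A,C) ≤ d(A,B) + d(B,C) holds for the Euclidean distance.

d(A,B) = √(10² + 1²) = √101 ≈ 10.0499, d(B,C) = √(6² + 10²) = √136 ≈ 11.6619, d(A,C) = √(4² + 9²) = √97 ≈ 9.8489.
d(A,C) ≈ 9.8489 ≤ 10.0499 + 11.6619 = 21.7118. Triangle inequality is satisfied.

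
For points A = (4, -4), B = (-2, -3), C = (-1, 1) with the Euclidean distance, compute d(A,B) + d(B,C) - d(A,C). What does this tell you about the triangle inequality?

d(A,B) = √(6² + 1²) = √37 ≈ 6.0828, d(B,C) = √(1² + 4²) = √17 ≈ 4.1231, d(A,C) = √(5² + 5²) = √50 ≈ 7.0711.
d(A,B) + d(B,C) - d(A,C) = 6.0828 + 4.1231 - 7.0711 = 10.2059 - 7.0711 = 3.1348 (to 4 decimal places). This is ≥ 0, so the triangle inequality holds for these points.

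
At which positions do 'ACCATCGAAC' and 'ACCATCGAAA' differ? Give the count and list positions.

Differing positions: 10. Hamming distance = 1.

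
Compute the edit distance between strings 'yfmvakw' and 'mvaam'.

Let D[i][j] be the edit distance between the first i characters of 'yfmvakw' and the first j characters of 'mvaam', with D[i][0] = i, D[0][j] = j, and D[i][j] = D[i-1][j-1] if the characters match, else 1 + min(D[i-1][j], D[i][j-1], D[i-1][j-1]). Filling the table (rows: prefixes of 'yfmvakw', columns: prefixes of 'mvaam'):
     ε  m  v  a  a  m
  ε  0  1  2  3  4  5
  y  1  1  2  3  4  5
  f  2  2  2  3  4  5
  m  3  2  3  3  4  4
  v  4  3  2  3  4  5
  a  5  4  3  2  3  4
  k  6  5  4  3  3  4
  w  7  6  5  4  4  4
The bottom-right entry gives D[7][5] = 4, so no sequence of fewer than 4 edits works. Backtracking through the table gives one optimal edit sequence (4 edits):
  yfmvakw → fmvakw (del y @1)
  fmvakw → mvakw (del f @1)
  mvakw → mvaaw (sub k→a @4)
  mvaaw → mvaam (sub w→m @5)
Edit distance = 4.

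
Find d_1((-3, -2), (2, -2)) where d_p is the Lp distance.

Σ|x_i - y_i| = |-3 - 2| + |-2 - (-2)| = 5 + 0 = 5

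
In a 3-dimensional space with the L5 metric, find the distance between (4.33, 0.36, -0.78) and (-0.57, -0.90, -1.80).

(Σ|x_i - y_i|^5)^(1/5) = (|4.33 - (-0.57)|^5 + |0.36 - (-0.9)|^5 + |-0.78 - (-1.8)|^5)^(1/5)
= (4.9^5 + 1.26^5 + 1.02^5)^(1/5) ≈ (2824.7525 + 3.1758 + 1.1041)^(1/5) = (2829.0324)^(1/5) ≈ 4.9015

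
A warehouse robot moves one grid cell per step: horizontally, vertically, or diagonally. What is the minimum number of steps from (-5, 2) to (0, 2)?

max(|x_i - y_i|) = max(|-5 - 0|, |2 - 2|) = max(5, 0) = 5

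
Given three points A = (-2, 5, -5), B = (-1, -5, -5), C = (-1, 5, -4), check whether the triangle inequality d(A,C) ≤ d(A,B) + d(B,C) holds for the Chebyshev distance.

d(A,B) = max(1, 10, 0) = 10, d(B,C) = max(0, 10, 1) = 10, d(A,C) = max(1, 0, 1) = 1.
d(A,C) = 1 ≤ 10 + 10 = 20. Triangle inequality is satisfied.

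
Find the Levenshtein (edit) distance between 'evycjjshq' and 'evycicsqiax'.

Let D[i][j] be the edit distance between the first i characters of 'evycjjshq' and the first j characters of 'evycicsqiax', with D[i][0] = i, D[0][j] = j, and D[i][j] = D[i-1][j-1] if the characters match, else 1 + min(D[i-1][j], D[i][j-1], D[i-1][j-1]). Filling the table (rows: prefixes of 'evycjjshq', columns: prefixes of 'evycicsqiax'):
     ε  e  v  y  c  i  c  s  q  i  a  x
  ε  0  1  2  3  4  5  6  7  8  9 10 11
  e  1  0  1  2  3  4  5  6  7  8  9 10
  v  2  1  0  1  2  3  4  5  6  7  8  9
  y  3  2  1  0  1  2  3  4  5  6  7  8
  c  4  3  2  1  0  1  2  3  4  5  6  7
  j  5  4  3  2  1  1  2  3  4  5  6  7
  j  6  5  4  3  2  2  2  3  4  5  6  7
  s  7  6  5  4  3  3  3  2  3  4  5  6
  h  8  7  6  5  4  4  4  3  3  4  5  6
  q  9  8  7  6  5  5  5  4  3  4  5  6
The bottom-right entry gives D[9][11] = 6, so no sequence of fewer than 6 edits works. Backtracking through the table gives one optimal edit sequence (6 edits):
  evycjjshq → evycijshq (sub j→i @5)
  evycijshq → evycicshq (sub j→c @6)
  evycicshq → evycicsqhq (ins q @8)
  evycicsqhq → evycicsqihq (ins i @9)
  evycicsqihq → evycicsqiaq (sub h→a @10)
  evycicsqiaq → evycicsqiax (sub q→x @11)
Edit distance = 6.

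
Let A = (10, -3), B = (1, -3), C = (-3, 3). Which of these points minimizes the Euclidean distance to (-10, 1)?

Distances: d(A) ≈ 20.3961, d(B) ≈ 11.7047, d(C) ≈ 7.2801. Nearest: C = (-3, 3) with distance 7.2801.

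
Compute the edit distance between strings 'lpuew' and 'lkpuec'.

Let D[i][j] be the edit distance between the first i characters of 'lpuew' and the first j characters of 'lkpuec', with D[i][0] = i, D[0][j] = j, and D[i][j] = D[i-1][j-1] if the characters match, else 1 + min(D[i-1][j], D[i][j-1], D[i-1][j-1]). Filling the table (rows: prefixes of 'lpuew', columns: prefixes of 'lkpuec'):
     ε  l  k  p  u  e  c
  ε  0  1  2  3  4  5  6
  l  1  0  1  2  3  4  5
  p  2  1  1  1  2  3  4
  u  3  2  2  2  1  2  3
  e  4  3  3  3  2  1  2
  w  5  4  4  4  3  2  2
The bottom-right entry gives D[5][6] = 2, so no sequence of fewer than 2 edits works. Backtracking through the table gives one optimal edit sequence (2 edits):
  lpuew → lkpuew (ins k @2)
  lkpuew → lkpuec (sub w→c @6)
Edit distance = 2.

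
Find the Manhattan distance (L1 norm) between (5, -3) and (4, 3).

Σ|x_i - y_i| = |5 - 4| + |-3 - 3| = 1 + 6 = 7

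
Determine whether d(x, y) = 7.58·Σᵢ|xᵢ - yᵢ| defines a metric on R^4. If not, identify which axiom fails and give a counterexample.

Yes. The L1 (Manhattan) norm induces a metric on R^4, and multiplying a metric by a positive constant 7.58 > 0 preserves all four axioms: non-negativity (7.58·||x-y|| ≥ 0), identity (7.58·||x-y|| = 0 ⟺ ||x-y|| = 0 ⟺ x = y), symmetry (||x-y|| = ||y-x||), and the triangle inequality (7.58·||x-z|| ≤ 7.58·||x-y|| + 7.58·||y-z||). So d is a metric.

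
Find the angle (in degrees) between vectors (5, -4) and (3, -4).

With u = (5, -4), v = (3, -4):
u·v = 5·3 + (-4)·(-4) = 15 + 16 = 31.
|u| = √(5² + (-4)²) = √41, |v| = √(3² + (-4)²) = √25, so |u||v| = √(41·25) = √1025.
cos θ = (u·v)/(|u||v|) = 31/√1025 ≈ 0.968277
θ = arccos(0.968277) ≈ 14.47°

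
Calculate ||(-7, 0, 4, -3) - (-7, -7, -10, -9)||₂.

√(Σ(x_i - y_i)²) = √((-7 - (-7))² + (0 - (-7))² + (4 - (-10))² + (-3 - (-9))²)
= √(0² + 7² + 14² + 6²) = √(0 + 49 + 196 + 36) = √281 ≈ 16.7631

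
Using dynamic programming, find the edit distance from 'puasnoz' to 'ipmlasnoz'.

Let D[i][j] be the edit distance between the first i characters of 'puasnoz' and the first j characters of 'ipmlasnoz', with D[i][0] = i, D[0][j] = j, and D[i][j] = D[i-1][j-1] if the characters match, else 1 + min(D[i-1][j], D[i][j-1], D[i-1][j-1]). Filling the table (rows: prefixes of 'puasnoz', columns: prefixes of 'ipmlasnoz'):
     ε  i  p  m  l  a  s  n  o  z
  ε  0  1  2  3  4  5  6  7  8  9
  p  1  1  1  2  3  4  5  6  7  8
  u  2  2  2  2  3  4  5  6  7  8
  a  3  3  3  3  3  3  4  5  6  7
  s  4  4  4  4  4  4  3  4  5  6
  n  5  5  5  5  5  5  4  3  4  5
  o  6  6  6  6  6  6  5  4  3  4
  z  7  7  7  7  7  7  6  5  4  3
The bottom-right entry gives D[7][9] = 3, so no sequence of fewer than 3 edits works. Backtracking through the table gives one optimal edit sequence (3 edits):
  puasnoz → ipuasnoz (ins i @1)
  ipuasnoz → ipmuasnoz (ins m @3)
  ipmuasnoz → ipmlasnoz (sub u→l @4)
Edit distance = 3.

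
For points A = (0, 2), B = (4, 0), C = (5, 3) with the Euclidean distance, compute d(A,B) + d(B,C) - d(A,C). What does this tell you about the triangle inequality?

d(A,B) = √(4² + 2²) = √20 ≈ 4.4721, d(B,C) = √(1² + 3²) = √10 ≈ 3.1623, d(A,C) = √(5² + 1²) = √26 ≈ 5.099.
d(A,B) + d(B,C) - d(A,C) = 4.4721 + 3.1623 - 5.099 = 7.6344 - 5.099 = 2.5354 (to 4 decimal places). This is ≥ 0, so the triangle inequality holds for these points.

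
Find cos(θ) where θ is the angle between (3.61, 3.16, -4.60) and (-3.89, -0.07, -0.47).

With u = (3.61, 3.16, -4.60), v = (-3.89, -0.07, -0.47):
u·v = 3.61·(-3.89) + 3.16·(-0.07) + (-4.6)·(-0.47) = (-14.0429) + (-0.2212) + 2.162 = -12.1021.
|u| = √(3.61² + 3.16² + (-4.6)²) = √(13.0321 + 9.9856 + 21.16) = √44.1777, |v| = √((-3.89)² + (-0.07)² + (-0.47)²) = √(15.1321 + 0.0049 + 0.2209) = √15.3579.
cos θ = (u·v)/(|u||v|) = -12.1021/(√44.1777·√15.3579) ≈ -0.4646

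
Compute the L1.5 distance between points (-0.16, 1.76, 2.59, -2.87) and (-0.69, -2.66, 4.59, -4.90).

(Σ|x_i - y_i|^1.5)^(1/1.5) = (|-0.16 - (-0.69)|^1.5 + |1.76 - (-2.66)|^1.5 + |2.59 - 4.59|^1.5 + |-2.87 - (-4.9)|^1.5)^(1/1.5)
= (0.53^1.5 + 4.42^1.5 + 2^1.5 + 2.03^1.5)^(1/1.5) ≈ (0.3858 + 9.2925 + 2.8284 + 2.8923)^(1/1.5) = (15.399)^(1/1.5) ≈ 6.1896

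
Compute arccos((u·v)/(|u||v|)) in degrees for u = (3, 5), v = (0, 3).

With u = (3, 5), v = (0, 3):
u·v = 3·0 + 5·3 = 0 + 15 = 15.
|u| = √(3² + 5²) = √34, |v| = √(0² + 3²) = √9, so |u||v| = √(34·9) = √306.
cos θ = (u·v)/(|u||v|) = 15/√306 ≈ 0.857493
θ = arccos(0.857493) ≈ 30.96°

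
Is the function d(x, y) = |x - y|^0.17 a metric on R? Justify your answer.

Yes. With 0 < p = 0.17 ≤ 1, d(x,y) = |x-y|^0.17 is a metric on R. Non-negativity and symmetry are immediate; |x-y|^0.17 = 0 ⟺ |x-y| = 0 ⟺ x = y. For the triangle inequality, the function t ↦ t^0.17 is subadditive on [0,∞) when p ≤ 1, so |x-z|^0.17 ≤ (|x-y| + |y-z|)^0.17 ≤ |x-y|^0.17 + |y-z|^0.17.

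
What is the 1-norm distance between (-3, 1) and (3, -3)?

Σ|x_i - y_i| = |-3 - 3| + |1 - (-3)| = 6 + 4 = 10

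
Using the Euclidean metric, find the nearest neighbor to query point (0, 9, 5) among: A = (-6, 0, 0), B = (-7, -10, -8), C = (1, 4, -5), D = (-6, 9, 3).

Distances: d(A) ≈ 11.9164, d(B) ≈ 24.0624, d(C) ≈ 11.225, d(D) ≈ 6.3246. Nearest: D = (-6, 9, 3) with distance 6.3246.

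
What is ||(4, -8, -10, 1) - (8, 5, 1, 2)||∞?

max(|x_i - y_i|) = max(|4 - 8|, |-8 - 5|, |-10 - 1|, |1 - 2|) = max(4, 13, 11, 1) = 13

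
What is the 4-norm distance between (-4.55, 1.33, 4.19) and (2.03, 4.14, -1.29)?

(Σ|x_i - y_i|^4)^(1/4) = (|-4.55 - 2.03|^4 + |1.33 - 4.14|^4 + |4.19 - (-1.29)|^4)^(1/4)
= (6.58^4 + 2.81^4 + 5.48^4)^(1/4) ≈ (1874.5783 + 62.3484 + 901.8249)^(1/4) = (2838.7516)^(1/4) ≈ 7.2993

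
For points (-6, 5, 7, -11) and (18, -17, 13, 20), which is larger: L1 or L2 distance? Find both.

L1 = |-6 - 18| + |5 - (-17)| + |7 - 13| + |-11 - 20| = 24 + 22 + 6 + 31 = 83
L2 = √(24² + 22² + 6² + 31²) = √2057 ≈ 45.3542
L1 ≥ L2 always (equality iff movement is along one axis); L1 > L2 here.
Ratio L1/L2 = 83/√2057 ≈ 1.83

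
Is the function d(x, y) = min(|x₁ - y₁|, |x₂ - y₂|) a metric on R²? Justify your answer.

No. d fails identity of indiscernibles: take x = (-5, 0) and y = (-5, 2). Then d(x,y) = min(|-5 - (-5)|, |0 - 2|) = min(0, 2) = 0, yet x ≠ y.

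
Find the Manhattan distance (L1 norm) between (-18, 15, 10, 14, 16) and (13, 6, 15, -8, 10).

Σ|x_i - y_i| = |-18 - 13| + |15 - 6| + |10 - 15| + |14 - (-8)| + |16 - 10| = 31 + 9 + 5 + 22 + 6 = 73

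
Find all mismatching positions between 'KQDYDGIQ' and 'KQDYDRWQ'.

Differing positions: 6, 7. Hamming distance = 2.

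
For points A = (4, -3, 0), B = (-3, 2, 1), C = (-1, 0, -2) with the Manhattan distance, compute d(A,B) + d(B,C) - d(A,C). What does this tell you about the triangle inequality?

d(A,B) = 7 + 5 + 1 = 13, d(B,C) = 2 + 2 + 3 = 7, d(A,C) = 5 + 3 + 2 = 10.
d(A,B) + d(B,C) - d(A,C) = 13 + 7 - 10 = 20 - 10 = 10. This is ≥ 0, so the triangle inequality holds for these points.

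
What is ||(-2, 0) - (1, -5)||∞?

max(|x_i - y_i|) = max(|-2 - 1|, |0 - (-5)|) = max(3, 5) = 5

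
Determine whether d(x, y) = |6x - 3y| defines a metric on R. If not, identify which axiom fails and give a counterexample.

No. d fails symmetry: d(7, 9) = |6·7 - 3·9| = |15| = 15, but d(9, 7) = |6·9 - 3·7| = |33| = 33. Since 15 ≠ 33, d(x,y) ≠ d(y,x) in general.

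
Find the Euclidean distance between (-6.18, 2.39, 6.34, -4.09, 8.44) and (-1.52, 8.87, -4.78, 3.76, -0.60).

√(Σ(x_i - y_i)²) = √((-6.18 - (-1.52))² + (2.39 - 8.87)² + (6.34 - (-4.78))² + (-4.09 - 3.76)² + (8.44 - (-0.6))²)
= √((-4.66)² + (-6.48)² + 11.12² + (-7.85)² + 9.04²) = √(21.7156 + 41.9904 + 123.6544 + 61.6225 + 81.7216) = √330.7045 ≈ 18.1853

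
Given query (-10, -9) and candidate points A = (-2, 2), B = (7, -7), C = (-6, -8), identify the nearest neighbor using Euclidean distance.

Distances: d(A) ≈ 13.6015, d(B) ≈ 17.1172, d(C) ≈ 4.1231. Nearest: C = (-6, -8) with distance 4.1231.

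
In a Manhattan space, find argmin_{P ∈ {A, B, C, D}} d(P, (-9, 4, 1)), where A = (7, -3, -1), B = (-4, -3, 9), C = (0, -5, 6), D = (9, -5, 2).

Distances: d(A) = 25, d(B) = 20, d(C) = 23, d(D) = 28. Nearest: B = (-4, -3, 9) with distance 20.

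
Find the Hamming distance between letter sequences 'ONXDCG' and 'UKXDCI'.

Differing positions: 1, 2, 6. Hamming distance = 3.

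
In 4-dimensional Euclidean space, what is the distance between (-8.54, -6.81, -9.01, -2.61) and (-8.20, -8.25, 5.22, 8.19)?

√(Σ(x_i - y_i)²) = √((-8.54 - (-8.2))² + (-6.81 - (-8.25))² + (-9.01 - 5.22)² + (-2.61 - 8.19)²)
= √((-0.34)² + 1.44² + (-14.23)² + (-10.8)²) = √(0.1156 + 2.0736 + 202.4929 + 116.64) = √321.3221 ≈ 17.9255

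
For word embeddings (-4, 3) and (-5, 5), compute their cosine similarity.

With u = (-4, 3), v = (-5, 5):
u·v = (-4)·(-5) + 3·5 = 20 + 15 = 35.
|u| = √((-4)² + 3²) = √25, |v| = √((-5)² + 5²) = √50, so |u||v| = √(25·50) = √1250.
cos θ = (u·v)/(|u||v|) = 35/√1250 ≈ 0.9899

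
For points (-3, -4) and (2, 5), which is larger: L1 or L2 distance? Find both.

L1 = |-3 - 2| + |-4 - 5| = 5 + 9 = 14
L2 = √(5² + 9²) = √106 ≈ 10.2956
L1 ≥ L2 always (equality iff movement is along one axis); L1 > L2 here.
Ratio L1/L2 = 14/√106 ≈ 1.3598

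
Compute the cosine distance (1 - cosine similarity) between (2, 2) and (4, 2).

With u = (2, 2), v = (4, 2):
u·v = 2·4 + 2·2 = 8 + 4 = 12.
|u| = √(2² + 2²) = √8, |v| = √(4² + 2²) = √20, so |u||v| = √(8·20) = √160.
cos θ = (u·v)/(|u||v|) = 12/√160 ≈ 0.9487
Cosine distance = 1 - cos θ ≈ 1 - 0.9487 = 0.0513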